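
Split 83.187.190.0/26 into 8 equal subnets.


New prefix = 26 + 3 = 29
Each subnet has 8 addresses
  83.187.190.0/29
  83.187.190.8/29
  83.187.190.16/29
  83.187.190.24/29
  83.187.190.32/29
  83.187.190.40/29
  83.187.190.48/29
  83.187.190.56/29
Subnets: 83.187.190.0/29, 83.187.190.8/29, 83.187.190.16/29, 83.187.190.24/29, 83.187.190.32/29, 83.187.190.40/29, 83.187.190.48/29, 83.187.190.56/29


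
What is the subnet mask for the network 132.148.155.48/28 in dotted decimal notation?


/28 means 28 network bits, 4 host bits
Binary: 11111111111111111111111111110000
Mask: 255.255.255.240


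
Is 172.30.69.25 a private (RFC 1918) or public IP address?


RFC 1918 private ranges:
  10.0.0.0/8 (10.0.0.0 - 10.255.255.255)
  172.16.0.0/12 (172.16.0.0 - 172.31.255.255)
  192.168.0.0/16 (192.168.0.0 - 192.168.255.255)
Private (in 172.16.0.0/12)


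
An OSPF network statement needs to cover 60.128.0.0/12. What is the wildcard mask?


Subnet mask: 255.240.0.0
Wildcard = 255.255.255.255 - subnet mask
255 - 255 = 0
255 - 240 = 15
255 - 0 = 255
255 - 0 = 255
Wildcard: 0.15.255.255


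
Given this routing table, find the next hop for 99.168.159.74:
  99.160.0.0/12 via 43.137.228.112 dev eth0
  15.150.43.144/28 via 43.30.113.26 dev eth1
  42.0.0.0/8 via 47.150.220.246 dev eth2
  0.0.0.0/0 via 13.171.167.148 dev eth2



Longest prefix match for 99.168.159.74:
  /12 99.160.0.0: MATCH
  /28 15.150.43.144: no
  /8 42.0.0.0: no
  /0 0.0.0.0: MATCH
Selected: next-hop 43.137.228.112 via eth0 (matched /12)


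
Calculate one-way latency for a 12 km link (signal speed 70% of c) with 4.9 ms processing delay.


Speed = 0.7 * 3e5 km/s = 210000 km/s
Propagation delay = 12 / 210000 = 0.0001 s = 0.0571 ms
Processing delay = 4.9 ms
Total one-way latency = 4.9571 ms


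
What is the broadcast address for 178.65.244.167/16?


Network: 178.65.0.0/16
Host bits = 16
Set all host bits to 1:
Broadcast: 178.65.255.255


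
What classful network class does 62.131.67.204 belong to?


First octet: 62
Binary: 00111110
0xxxxxxx -> Class A (1-126)
Class A, default mask 255.0.0.0 (/8)


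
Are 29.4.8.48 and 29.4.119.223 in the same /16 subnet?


Mask: 255.255.0.0
29.4.8.48 AND mask = 29.4.0.0
29.4.119.223 AND mask = 29.4.0.0
Yes, same subnet (29.4.0.0)


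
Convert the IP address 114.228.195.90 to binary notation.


114 = 01110010
228 = 11100100
195 = 11000011
90 = 01011010
Binary: 01110010.11100100.11000011.01011010


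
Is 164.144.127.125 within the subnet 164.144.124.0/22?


Subnet network: 164.144.124.0
Test IP AND mask: 164.144.124.0
Yes, 164.144.127.125 is in 164.144.124.0/22


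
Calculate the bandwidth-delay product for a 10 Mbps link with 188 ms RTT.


BDP = bandwidth * RTT
= 10 Mbps * 188 ms
= 10 * 1e6 * 188 / 1000 bits
= 1880000 bits
= 235000 bytes
= 229.4922 KB
BDP = 1880000 bits (235000 bytes)


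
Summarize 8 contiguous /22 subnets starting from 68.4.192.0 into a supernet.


Original prefix: /22
Number of subnets: 8 = 2^3
New prefix = 22 - 3 = 19
Supernet: 68.4.192.0/19


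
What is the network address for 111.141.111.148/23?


IP:   01101111.10001101.01101111.10010100
Mask: 11111111.11111111.11111110.00000000
AND operation:
Net:  01101111.10001101.01101110.00000000
Network: 111.141.110.0/23


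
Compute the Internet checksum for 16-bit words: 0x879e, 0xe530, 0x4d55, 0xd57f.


Sum all words (with carry folding):
+ 0x879e = 0x879e
+ 0xe530 = 0x6ccf
+ 0x4d55 = 0xba24
+ 0xd57f = 0x8fa4
One's complement: ~0x8fa4
Checksum = 0x705b


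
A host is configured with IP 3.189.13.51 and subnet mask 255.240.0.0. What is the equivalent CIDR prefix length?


Binary: 11111111.11110000.00000000.00000000
Count leading 1s
Prefix: /12


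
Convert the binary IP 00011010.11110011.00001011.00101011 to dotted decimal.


00011010 = 26
11110011 = 243
00001011 = 11
00101011 = 43
IP: 26.243.11.43


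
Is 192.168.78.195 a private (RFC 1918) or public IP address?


RFC 1918 private ranges:
  10.0.0.0/8 (10.0.0.0 - 10.255.255.255)
  172.16.0.0/12 (172.16.0.0 - 172.31.255.255)
  192.168.0.0/16 (192.168.0.0 - 192.168.255.255)
Private (in 192.168.0.0/16)


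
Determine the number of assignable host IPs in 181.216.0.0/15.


Host bits = 32 - 15 = 17
Total addresses = 2^17 = 131072
Usable = total - 2 (network and broadcast)
Usable hosts: 131070


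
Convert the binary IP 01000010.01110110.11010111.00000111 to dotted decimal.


01000010 = 66
01110110 = 118
11010111 = 215
00000111 = 7
IP: 66.118.215.7


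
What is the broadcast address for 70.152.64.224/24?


Network: 70.152.64.0/24
Host bits = 8
Set all host bits to 1:
Broadcast: 70.152.64.255


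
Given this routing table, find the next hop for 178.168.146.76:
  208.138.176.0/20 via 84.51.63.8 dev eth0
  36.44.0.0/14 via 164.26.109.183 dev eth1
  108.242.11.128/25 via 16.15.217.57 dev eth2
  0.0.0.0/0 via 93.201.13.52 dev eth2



Longest prefix match for 178.168.146.76:
  /20 208.138.176.0: no
  /14 36.44.0.0: no
  /25 108.242.11.128: no
  /0 0.0.0.0: MATCH
Selected: next-hop 93.201.13.52 via eth2 (matched /0)


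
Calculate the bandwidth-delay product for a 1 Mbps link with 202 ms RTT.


BDP = bandwidth * RTT
= 1 Mbps * 202 ms
= 1 * 1e6 * 202 / 1000 bits
= 202000 bits
= 25250 bytes
= 24.6582 KB
BDP = 202000 bits (25250 bytes)


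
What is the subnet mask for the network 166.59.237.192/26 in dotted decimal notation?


/26 means 26 network bits, 6 host bits
Binary: 11111111111111111111111111000000
Mask: 255.255.255.192


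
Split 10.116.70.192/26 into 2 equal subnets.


New prefix = 26 + 1 = 27
Each subnet has 32 addresses
  10.116.70.192/27
  10.116.70.224/27
Subnets: 10.116.70.192/27, 10.116.70.224/27


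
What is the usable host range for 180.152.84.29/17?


Network: 180.152.0.0
Broadcast: 180.152.127.255
First usable = network + 1
Last usable = broadcast - 1
Range: 180.152.0.1 to 180.152.127.254


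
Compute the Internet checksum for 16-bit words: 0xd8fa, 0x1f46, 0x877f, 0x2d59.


Sum all words (with carry folding):
+ 0xd8fa = 0xd8fa
+ 0x1f46 = 0xf840
+ 0x877f = 0x7fc0
+ 0x2d59 = 0xad19
One's complement: ~0xad19
Checksum = 0x52e6


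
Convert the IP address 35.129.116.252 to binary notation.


35 = 00100011
129 = 10000001
116 = 01110100
252 = 11111100
Binary: 00100011.10000001.01110100.11111100


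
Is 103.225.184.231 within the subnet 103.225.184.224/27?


Subnet network: 103.225.184.224
Test IP AND mask: 103.225.184.224
Yes, 103.225.184.231 is in 103.225.184.224/27


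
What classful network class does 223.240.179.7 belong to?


First octet: 223
Binary: 11011111
110xxxxx -> Class C (192-223)
Class C, default mask 255.255.255.0 (/24)


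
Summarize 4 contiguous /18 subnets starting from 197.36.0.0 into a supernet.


Original prefix: /18
Number of subnets: 4 = 2^2
New prefix = 18 - 2 = 16
Supernet: 197.36.0.0/16


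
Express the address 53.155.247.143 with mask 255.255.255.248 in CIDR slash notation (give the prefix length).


Binary: 11111111.11111111.11111111.11111000
Count leading 1s
Prefix: /29


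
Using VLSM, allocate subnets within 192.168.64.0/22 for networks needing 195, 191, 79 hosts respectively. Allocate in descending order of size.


195 hosts -> /24 (254 usable): 192.168.64.0/24
191 hosts -> /24 (254 usable): 192.168.65.0/24
79 hosts -> /25 (126 usable): 192.168.66.0/25
Allocation: 192.168.64.0/24 (195 hosts, 254 usable); 192.168.65.0/24 (191 hosts, 254 usable); 192.168.66.0/25 (79 hosts, 126 usable)


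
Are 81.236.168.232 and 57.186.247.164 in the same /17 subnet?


Mask: 255.255.128.0
81.236.168.232 AND mask = 81.236.128.0
57.186.247.164 AND mask = 57.186.128.0
No, different subnets (81.236.128.0 vs 57.186.128.0)


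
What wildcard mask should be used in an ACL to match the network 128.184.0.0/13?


Subnet mask: 255.248.0.0
Wildcard = 255.255.255.255 - subnet mask
255 - 255 = 0
255 - 248 = 7
255 - 0 = 255
255 - 0 = 255
Wildcard: 0.7.255.255


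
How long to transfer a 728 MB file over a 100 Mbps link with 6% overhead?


Effective throughput = 100 * (1 - 6/100) = 94 Mbps
File size in Mb = 728 * 8 = 5824 Mb
Time = 5824 / 94
Time = 61.9574 seconds


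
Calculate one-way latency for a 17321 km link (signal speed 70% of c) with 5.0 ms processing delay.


Speed = 0.7 * 3e5 km/s = 210000 km/s
Propagation delay = 17321 / 210000 = 0.0825 s = 82.481 ms
Processing delay = 5.0 ms
Total one-way latency = 87.481 ms


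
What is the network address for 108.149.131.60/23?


IP:   01101100.10010101.10000011.00111100
Mask: 11111111.11111111.11111110.00000000
AND operation:
Net:  01101100.10010101.10000010.00000000
Network: 108.149.130.0/23


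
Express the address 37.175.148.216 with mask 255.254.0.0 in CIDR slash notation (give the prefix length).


Binary: 11111111.11111110.00000000.00000000
Count leading 1s
Prefix: /15


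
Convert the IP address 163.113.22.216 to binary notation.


163 = 10100011
113 = 01110001
22 = 00010110
216 = 11011000
Binary: 10100011.01110001.00010110.11011000


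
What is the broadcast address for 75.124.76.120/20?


Network: 75.124.64.0/20
Host bits = 12
Set all host bits to 1:
Broadcast: 75.124.79.255


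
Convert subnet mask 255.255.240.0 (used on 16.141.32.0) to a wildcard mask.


Subnet mask: 255.255.240.0
Wildcard = 255.255.255.255 - subnet mask
255 - 255 = 0
255 - 255 = 0
255 - 240 = 15
255 - 0 = 255
Wildcard: 0.0.15.255


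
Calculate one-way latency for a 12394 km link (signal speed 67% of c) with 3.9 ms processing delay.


Speed = 0.67 * 3e5 km/s = 201000 km/s
Propagation delay = 12394 / 201000 = 0.0617 s = 61.6617 ms
Processing delay = 3.9 ms
Total one-way latency = 65.5617 ms


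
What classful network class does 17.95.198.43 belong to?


First octet: 17
Binary: 00010001
0xxxxxxx -> Class A (1-126)
Class A, default mask 255.0.0.0 (/8)


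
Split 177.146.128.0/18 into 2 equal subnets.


New prefix = 18 + 1 = 19
Each subnet has 8192 addresses
  177.146.128.0/19
  177.146.160.0/19
Subnets: 177.146.128.0/19, 177.146.160.0/19


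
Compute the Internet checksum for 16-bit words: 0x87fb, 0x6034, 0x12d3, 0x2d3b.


Sum all words (with carry folding):
+ 0x87fb = 0x87fb
+ 0x6034 = 0xe82f
+ 0x12d3 = 0xfb02
+ 0x2d3b = 0x283e
One's complement: ~0x283e
Checksum = 0xd7c1


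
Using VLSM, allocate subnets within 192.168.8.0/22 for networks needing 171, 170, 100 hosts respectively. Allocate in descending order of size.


171 hosts -> /24 (254 usable): 192.168.8.0/24
170 hosts -> /24 (254 usable): 192.168.9.0/24
100 hosts -> /25 (126 usable): 192.168.10.0/25
Allocation: 192.168.8.0/24 (171 hosts, 254 usable); 192.168.9.0/24 (170 hosts, 254 usable); 192.168.10.0/25 (100 hosts, 126 usable)


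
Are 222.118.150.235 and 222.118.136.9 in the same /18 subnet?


Mask: 255.255.192.0
222.118.150.235 AND mask = 222.118.128.0
222.118.136.9 AND mask = 222.118.128.0
Yes, same subnet (222.118.128.0)


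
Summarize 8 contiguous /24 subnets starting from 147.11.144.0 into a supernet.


Original prefix: /24
Number of subnets: 8 = 2^3
New prefix = 24 - 3 = 21
Supernet: 147.11.144.0/21


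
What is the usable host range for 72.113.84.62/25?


Network: 72.113.84.0
Broadcast: 72.113.84.127
First usable = network + 1
Last usable = broadcast - 1
Range: 72.113.84.1 to 72.113.84.126


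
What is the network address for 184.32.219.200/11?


IP:   10111000.00100000.11011011.11001000
Mask: 11111111.11100000.00000000.00000000
AND operation:
Net:  10111000.00100000.00000000.00000000
Network: 184.32.0.0/11


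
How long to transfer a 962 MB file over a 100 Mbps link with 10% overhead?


Effective throughput = 100 * (1 - 10/100) = 90 Mbps
File size in Mb = 962 * 8 = 7696 Mb
Time = 7696 / 90
Time = 85.5111 seconds


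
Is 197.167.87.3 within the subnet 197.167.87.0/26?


Subnet network: 197.167.87.0
Test IP AND mask: 197.167.87.0
Yes, 197.167.87.3 is in 197.167.87.0/26


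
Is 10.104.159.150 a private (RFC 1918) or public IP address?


RFC 1918 private ranges:
  10.0.0.0/8 (10.0.0.0 - 10.255.255.255)
  172.16.0.0/12 (172.16.0.0 - 172.31.255.255)
  192.168.0.0/16 (192.168.0.0 - 192.168.255.255)
Private (in 10.0.0.0/8)


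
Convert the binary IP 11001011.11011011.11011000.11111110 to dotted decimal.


11001011 = 203
11011011 = 219
11011000 = 216
11111110 = 254
IP: 203.219.216.254


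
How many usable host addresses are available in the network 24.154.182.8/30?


Host bits = 32 - 30 = 2
Total addresses = 2^2 = 4
Usable = total - 2 (network and broadcast)
Usable hosts: 2


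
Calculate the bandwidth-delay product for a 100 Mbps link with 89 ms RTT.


BDP = bandwidth * RTT
= 100 Mbps * 89 ms
= 100 * 1e6 * 89 / 1000 bits
= 8900000 bits
= 1112500 bytes
= 1086.4258 KB
BDP = 8900000 bits (1112500 bytes)


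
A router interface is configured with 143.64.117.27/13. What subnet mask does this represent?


/13 means 13 network bits, 19 host bits
Binary: 11111111111110000000000000000000
Mask: 255.248.0.0


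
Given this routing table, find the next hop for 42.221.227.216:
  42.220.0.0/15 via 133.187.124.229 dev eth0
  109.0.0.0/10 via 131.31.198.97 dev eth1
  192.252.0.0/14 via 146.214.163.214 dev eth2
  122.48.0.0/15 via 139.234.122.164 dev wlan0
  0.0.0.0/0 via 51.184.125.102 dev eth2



Longest prefix match for 42.221.227.216:
  /15 42.220.0.0: MATCH
  /10 109.0.0.0: no
  /14 192.252.0.0: no
  /15 122.48.0.0: no
  /0 0.0.0.0: MATCH
Selected: next-hop 133.187.124.229 via eth0 (matched /15)


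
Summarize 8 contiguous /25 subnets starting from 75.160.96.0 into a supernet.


Original prefix: /25
Number of subnets: 8 = 2^3
New prefix = 25 - 3 = 22
Supernet: 75.160.96.0/22


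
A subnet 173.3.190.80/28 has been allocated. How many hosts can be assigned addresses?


Host bits = 32 - 28 = 4
Total addresses = 2^4 = 16
Usable = total - 2 (network and broadcast)
Usable hosts: 14


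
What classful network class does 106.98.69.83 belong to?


First octet: 106
Binary: 01101010
0xxxxxxx -> Class A (1-126)
Class A, default mask 255.0.0.0 (/8)


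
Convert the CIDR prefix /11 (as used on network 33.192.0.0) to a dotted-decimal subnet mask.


/11 means 11 network bits, 21 host bits
Binary: 11111111111000000000000000000000
Mask: 255.224.0.0


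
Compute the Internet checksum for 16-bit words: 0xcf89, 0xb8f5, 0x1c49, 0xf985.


Sum all words (with carry folding):
+ 0xcf89 = 0xcf89
+ 0xb8f5 = 0x887f
+ 0x1c49 = 0xa4c8
+ 0xf985 = 0x9e4e
One's complement: ~0x9e4e
Checksum = 0x61b1


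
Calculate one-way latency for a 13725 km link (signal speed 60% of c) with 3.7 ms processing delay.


Speed = 0.6 * 3e5 km/s = 180000 km/s
Propagation delay = 13725 / 180000 = 0.0762 s = 76.25 ms
Processing delay = 3.7 ms
Total one-way latency = 79.95 ms


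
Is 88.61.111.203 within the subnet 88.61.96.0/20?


Subnet network: 88.61.96.0
Test IP AND mask: 88.61.96.0
Yes, 88.61.111.203 is in 88.61.96.0/20


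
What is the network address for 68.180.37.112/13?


IP:   01000100.10110100.00100101.01110000
Mask: 11111111.11111000.00000000.00000000
AND operation:
Net:  01000100.10110000.00000000.00000000
Network: 68.176.0.0/13


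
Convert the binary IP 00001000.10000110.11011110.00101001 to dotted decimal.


00001000 = 8
10000110 = 134
11011110 = 222
00101001 = 41
IP: 8.134.222.41


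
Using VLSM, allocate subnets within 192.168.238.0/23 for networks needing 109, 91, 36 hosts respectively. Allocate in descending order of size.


109 hosts -> /25 (126 usable): 192.168.238.0/25
91 hosts -> /25 (126 usable): 192.168.238.128/25
36 hosts -> /26 (62 usable): 192.168.239.0/26
Allocation: 192.168.238.0/25 (109 hosts, 126 usable); 192.168.238.128/25 (91 hosts, 126 usable); 192.168.239.0/26 (36 hosts, 62 usable)


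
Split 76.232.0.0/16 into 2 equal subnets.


New prefix = 16 + 1 = 17
Each subnet has 32768 addresses
  76.232.0.0/17
  76.232.128.0/17
Subnets: 76.232.0.0/17, 76.232.128.0/17


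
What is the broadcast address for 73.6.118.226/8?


Network: 73.0.0.0/8
Host bits = 24
Set all host bits to 1:
Broadcast: 73.255.255.255


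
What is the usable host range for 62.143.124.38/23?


Network: 62.143.124.0
Broadcast: 62.143.125.255
First usable = network + 1
Last usable = broadcast - 1
Range: 62.143.124.1 to 62.143.125.254


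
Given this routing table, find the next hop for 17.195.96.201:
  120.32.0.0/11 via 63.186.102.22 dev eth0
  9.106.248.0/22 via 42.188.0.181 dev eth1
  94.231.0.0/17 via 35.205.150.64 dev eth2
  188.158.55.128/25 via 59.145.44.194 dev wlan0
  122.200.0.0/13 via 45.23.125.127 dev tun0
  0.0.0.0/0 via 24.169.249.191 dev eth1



Longest prefix match for 17.195.96.201:
  /11 120.32.0.0: no
  /22 9.106.248.0: no
  /17 94.231.0.0: no
  /25 188.158.55.128: no
  /13 122.200.0.0: no
  /0 0.0.0.0: MATCH
Selected: next-hop 24.169.249.191 via eth1 (matched /0)


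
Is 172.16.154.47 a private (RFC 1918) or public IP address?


RFC 1918 private ranges:
  10.0.0.0/8 (10.0.0.0 - 10.255.255.255)
  172.16.0.0/12 (172.16.0.0 - 172.31.255.255)
  192.168.0.0/16 (192.168.0.0 - 192.168.255.255)
Private (in 172.16.0.0/12)


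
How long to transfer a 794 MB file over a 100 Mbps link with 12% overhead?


Effective throughput = 100 * (1 - 12/100) = 88 Mbps
File size in Mb = 794 * 8 = 6352 Mb
Time = 6352 / 88
Time = 72.1818 seconds


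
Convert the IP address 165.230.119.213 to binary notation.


165 = 10100101
230 = 11100110
119 = 01110111
213 = 11010101
Binary: 10100101.11100110.01110111.11010101


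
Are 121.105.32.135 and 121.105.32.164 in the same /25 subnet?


Mask: 255.255.255.128
121.105.32.135 AND mask = 121.105.32.128
121.105.32.164 AND mask = 121.105.32.128
Yes, same subnet (121.105.32.128)


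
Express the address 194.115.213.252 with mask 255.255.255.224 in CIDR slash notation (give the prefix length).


Binary: 11111111.11111111.11111111.11100000
Count leading 1s
Prefix: /27


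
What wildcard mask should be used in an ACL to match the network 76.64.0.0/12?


Subnet mask: 255.240.0.0
Wildcard = 255.255.255.255 - subnet mask
255 - 255 = 0
255 - 240 = 15
255 - 0 = 255
255 - 0 = 255
Wildcard: 0.15.255.255


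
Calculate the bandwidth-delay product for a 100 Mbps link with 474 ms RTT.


BDP = bandwidth * RTT
= 100 Mbps * 474 ms
= 100 * 1e6 * 474 / 1000 bits
= 47400000 bits
= 5925000 bytes
= 5786.1328 KB
BDP = 47400000 bits (5925000 bytes)


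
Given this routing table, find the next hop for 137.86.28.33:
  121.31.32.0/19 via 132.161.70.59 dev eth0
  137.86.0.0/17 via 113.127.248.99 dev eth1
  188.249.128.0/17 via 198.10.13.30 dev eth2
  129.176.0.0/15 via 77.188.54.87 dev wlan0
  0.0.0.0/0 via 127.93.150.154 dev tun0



Longest prefix match for 137.86.28.33:
  /19 121.31.32.0: no
  /17 137.86.0.0: MATCH
  /17 188.249.128.0: no
  /15 129.176.0.0: no
  /0 0.0.0.0: MATCH
Selected: next-hop 113.127.248.99 via eth1 (matched /17)


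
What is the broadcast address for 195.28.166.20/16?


Network: 195.28.0.0/16
Host bits = 16
Set all host bits to 1:
Broadcast: 195.28.255.255


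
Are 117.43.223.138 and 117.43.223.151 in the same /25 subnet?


Mask: 255.255.255.128
117.43.223.138 AND mask = 117.43.223.128
117.43.223.151 AND mask = 117.43.223.128
Yes, same subnet (117.43.223.128)


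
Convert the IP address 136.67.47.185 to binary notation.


136 = 10001000
67 = 01000011
47 = 00101111
185 = 10111001
Binary: 10001000.01000011.00101111.10111001


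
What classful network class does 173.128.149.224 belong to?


First octet: 173
Binary: 10101101
10xxxxxx -> Class B (128-191)
Class B, default mask 255.255.0.0 (/16)


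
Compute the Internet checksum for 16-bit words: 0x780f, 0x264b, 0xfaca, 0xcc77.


Sum all words (with carry folding):
+ 0x780f = 0x780f
+ 0x264b = 0x9e5a
+ 0xfaca = 0x9925
+ 0xcc77 = 0x659d
One's complement: ~0x659d
Checksum = 0x9a62


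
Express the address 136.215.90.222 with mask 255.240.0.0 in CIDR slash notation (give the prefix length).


Binary: 11111111.11110000.00000000.00000000
Count leading 1s
Prefix: /12


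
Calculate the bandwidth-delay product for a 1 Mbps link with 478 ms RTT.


BDP = bandwidth * RTT
= 1 Mbps * 478 ms
= 1 * 1e6 * 478 / 1000 bits
= 478000 bits
= 59750 bytes
= 58.3496 KB
BDP = 478000 bits (59750 bytes)


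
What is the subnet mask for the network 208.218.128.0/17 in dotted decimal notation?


/17 means 17 network bits, 15 host bits
Binary: 11111111111111111000000000000000
Mask: 255.255.128.0


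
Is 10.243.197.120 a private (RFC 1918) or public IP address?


RFC 1918 private ranges:
  10.0.0.0/8 (10.0.0.0 - 10.255.255.255)
  172.16.0.0/12 (172.16.0.0 - 172.31.255.255)
  192.168.0.0/16 (192.168.0.0 - 192.168.255.255)
Private (in 10.0.0.0/8)


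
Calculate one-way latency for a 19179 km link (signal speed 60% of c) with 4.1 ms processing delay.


Speed = 0.6 * 3e5 km/s = 180000 km/s
Propagation delay = 19179 / 180000 = 0.1066 s = 106.55 ms
Processing delay = 4.1 ms
Total one-way latency = 110.65 ms


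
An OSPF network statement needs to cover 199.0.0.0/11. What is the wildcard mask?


Subnet mask: 255.224.0.0
Wildcard = 255.255.255.255 - subnet mask
255 - 255 = 0
255 - 224 = 31
255 - 0 = 255
255 - 0 = 255
Wildcard: 0.31.255.255


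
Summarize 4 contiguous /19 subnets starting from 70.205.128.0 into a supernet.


Original prefix: /19
Number of subnets: 4 = 2^2
New prefix = 19 - 2 = 17
Supernet: 70.205.128.0/17


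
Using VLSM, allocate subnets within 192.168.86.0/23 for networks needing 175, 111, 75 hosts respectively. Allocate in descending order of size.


175 hosts -> /24 (254 usable): 192.168.86.0/24
111 hosts -> /25 (126 usable): 192.168.87.0/25
75 hosts -> /25 (126 usable): 192.168.87.128/25
Allocation: 192.168.86.0/24 (175 hosts, 254 usable); 192.168.87.0/25 (111 hosts, 126 usable); 192.168.87.128/25 (75 hosts, 126 usable)


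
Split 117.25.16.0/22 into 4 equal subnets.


New prefix = 22 + 2 = 24
Each subnet has 256 addresses
  117.25.16.0/24
  117.25.17.0/24
  117.25.18.0/24
  117.25.19.0/24
Subnets: 117.25.16.0/24, 117.25.17.0/24, 117.25.18.0/24, 117.25.19.0/24


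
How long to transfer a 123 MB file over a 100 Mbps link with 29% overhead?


Effective throughput = 100 * (1 - 29/100) = 71 Mbps
File size in Mb = 123 * 8 = 984 Mb
Time = 984 / 71
Time = 13.8592 seconds


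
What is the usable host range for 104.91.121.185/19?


Network: 104.91.96.0
Broadcast: 104.91.127.255
First usable = network + 1
Last usable = broadcast - 1
Range: 104.91.96.1 to 104.91.127.254


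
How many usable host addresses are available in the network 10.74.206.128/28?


Host bits = 32 - 28 = 4
Total addresses = 2^4 = 16
Usable = total - 2 (network and broadcast)
Usable hosts: 14


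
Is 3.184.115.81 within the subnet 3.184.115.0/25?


Subnet network: 3.184.115.0
Test IP AND mask: 3.184.115.0
Yes, 3.184.115.81 is in 3.184.115.0/25


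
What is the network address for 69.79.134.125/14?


IP:   01000101.01001111.10000110.01111101
Mask: 11111111.11111100.00000000.00000000
AND operation:
Net:  01000101.01001100.00000000.00000000
Network: 69.76.0.0/14


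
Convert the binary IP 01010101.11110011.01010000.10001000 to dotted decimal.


01010101 = 85
11110011 = 243
01010000 = 80
10001000 = 136
IP: 85.243.80.136


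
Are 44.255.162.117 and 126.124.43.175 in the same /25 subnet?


Mask: 255.255.255.128
44.255.162.117 AND mask = 44.255.162.0
126.124.43.175 AND mask = 126.124.43.128
No, different subnets (44.255.162.0 vs 126.124.43.128)


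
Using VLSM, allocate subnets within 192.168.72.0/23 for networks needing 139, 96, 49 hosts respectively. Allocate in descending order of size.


139 hosts -> /24 (254 usable): 192.168.72.0/24
96 hosts -> /25 (126 usable): 192.168.73.0/25
49 hosts -> /26 (62 usable): 192.168.73.128/26
Allocation: 192.168.72.0/24 (139 hosts, 254 usable); 192.168.73.0/25 (96 hosts, 126 usable); 192.168.73.128/26 (49 hosts, 62 usable)


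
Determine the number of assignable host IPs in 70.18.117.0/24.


Host bits = 32 - 24 = 8
Total addresses = 2^8 = 256
Usable = total - 2 (network and broadcast)
Usable hosts: 254


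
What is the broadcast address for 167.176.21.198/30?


Network: 167.176.21.196/30
Host bits = 2
Set all host bits to 1:
Broadcast: 167.176.21.199


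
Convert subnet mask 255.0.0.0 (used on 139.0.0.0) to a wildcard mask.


Subnet mask: 255.0.0.0
Wildcard = 255.255.255.255 - subnet mask
255 - 255 = 0
255 - 0 = 255
255 - 0 = 255
255 - 0 = 255
Wildcard: 0.255.255.255


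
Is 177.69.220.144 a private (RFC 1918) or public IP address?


RFC 1918 private ranges:
  10.0.0.0/8 (10.0.0.0 - 10.255.255.255)
  172.16.0.0/12 (172.16.0.0 - 172.31.255.255)
  192.168.0.0/16 (192.168.0.0 - 192.168.255.255)
Public (not in any RFC 1918 range)


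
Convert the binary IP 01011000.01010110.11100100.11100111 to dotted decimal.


01011000 = 88
01010110 = 86
11100100 = 228
11100111 = 231
IP: 88.86.228.231


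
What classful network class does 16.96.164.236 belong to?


First octet: 16
Binary: 00010000
0xxxxxxx -> Class A (1-126)
Class A, default mask 255.0.0.0 (/8)


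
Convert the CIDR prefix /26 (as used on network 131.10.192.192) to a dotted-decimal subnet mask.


/26 means 26 network bits, 6 host bits
Binary: 11111111111111111111111111000000
Mask: 255.255.255.192


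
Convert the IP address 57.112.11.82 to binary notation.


57 = 00111001
112 = 01110000
11 = 00001011
82 = 01010010
Binary: 00111001.01110000.00001011.01010010


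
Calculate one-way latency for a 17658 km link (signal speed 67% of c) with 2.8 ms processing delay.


Speed = 0.67 * 3e5 km/s = 201000 km/s
Propagation delay = 17658 / 201000 = 0.0879 s = 87.8507 ms
Processing delay = 2.8 ms
Total one-way latency = 90.6507 ms


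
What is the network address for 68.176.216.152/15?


IP:   01000100.10110000.11011000.10011000
Mask: 11111111.11111110.00000000.00000000
AND operation:
Net:  01000100.10110000.00000000.00000000
Network: 68.176.0.0/15


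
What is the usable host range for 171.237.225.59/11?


Network: 171.224.0.0
Broadcast: 171.255.255.255
First usable = network + 1
Last usable = broadcast - 1
Range: 171.224.0.1 to 171.255.255.254


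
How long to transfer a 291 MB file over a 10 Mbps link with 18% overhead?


Effective throughput = 10 * (1 - 18/100) = 8.2 Mbps
File size in Mb = 291 * 8 = 2328 Mb
Time = 2328 / 8.2
Time = 283.9024 seconds


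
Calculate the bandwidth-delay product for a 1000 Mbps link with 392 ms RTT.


BDP = bandwidth * RTT
= 1000 Mbps * 392 ms
= 1000 * 1e6 * 392 / 1000 bits
= 392000000 bits
= 49000000 bytes
= 47851.5625 KB
BDP = 392000000 bits (49000000 bytes)


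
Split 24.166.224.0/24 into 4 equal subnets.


New prefix = 24 + 2 = 26
Each subnet has 64 addresses
  24.166.224.0/26
  24.166.224.64/26
  24.166.224.128/26
  24.166.224.192/26
Subnets: 24.166.224.0/26, 24.166.224.64/26, 24.166.224.128/26, 24.166.224.192/26


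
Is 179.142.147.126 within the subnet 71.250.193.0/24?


Subnet network: 71.250.193.0
Test IP AND mask: 179.142.147.0
No, 179.142.147.126 is not in 71.250.193.0/24


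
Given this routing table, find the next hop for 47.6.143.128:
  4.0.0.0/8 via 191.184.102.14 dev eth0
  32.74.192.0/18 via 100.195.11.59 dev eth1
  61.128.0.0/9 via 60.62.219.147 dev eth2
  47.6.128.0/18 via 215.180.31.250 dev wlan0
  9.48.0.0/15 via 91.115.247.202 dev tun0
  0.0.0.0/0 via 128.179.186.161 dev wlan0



Longest prefix match for 47.6.143.128:
  /8 4.0.0.0: no
  /18 32.74.192.0: no
  /9 61.128.0.0: no
  /18 47.6.128.0: MATCH
  /15 9.48.0.0: no
  /0 0.0.0.0: MATCH
Selected: next-hop 215.180.31.250 via wlan0 (matched /18)


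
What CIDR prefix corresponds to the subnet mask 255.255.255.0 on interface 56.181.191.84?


Binary: 11111111.11111111.11111111.00000000
Count leading 1s
Prefix: /24


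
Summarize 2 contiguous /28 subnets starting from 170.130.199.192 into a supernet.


Original prefix: /28
Number of subnets: 2 = 2^1
New prefix = 28 - 1 = 27
Supernet: 170.130.199.192/27


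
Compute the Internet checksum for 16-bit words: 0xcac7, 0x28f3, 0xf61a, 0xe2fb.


Sum all words (with carry folding):
+ 0xcac7 = 0xcac7
+ 0x28f3 = 0xf3ba
+ 0xf61a = 0xe9d5
+ 0xe2fb = 0xccd1
One's complement: ~0xccd1
Checksum = 0x332e


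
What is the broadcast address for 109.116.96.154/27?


Network: 109.116.96.128/27
Host bits = 5
Set all host bits to 1:
Broadcast: 109.116.96.159


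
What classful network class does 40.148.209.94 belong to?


First octet: 40
Binary: 00101000
0xxxxxxx -> Class A (1-126)
Class A, default mask 255.0.0.0 (/8)


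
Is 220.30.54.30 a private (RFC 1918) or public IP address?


RFC 1918 private ranges:
  10.0.0.0/8 (10.0.0.0 - 10.255.255.255)
  172.16.0.0/12 (172.16.0.0 - 172.31.255.255)
  192.168.0.0/16 (192.168.0.0 - 192.168.255.255)
Public (not in any RFC 1918 range)


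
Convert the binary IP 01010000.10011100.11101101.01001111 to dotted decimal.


01010000 = 80
10011100 = 156
11101101 = 237
01001111 = 79
IP: 80.156.237.79


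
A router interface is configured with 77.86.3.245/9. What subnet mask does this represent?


/9 means 9 network bits, 23 host bits
Binary: 11111111100000000000000000000000
Mask: 255.128.0.0


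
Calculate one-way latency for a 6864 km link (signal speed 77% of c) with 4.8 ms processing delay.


Speed = 0.77 * 3e5 km/s = 231000 km/s
Propagation delay = 6864 / 231000 = 0.0297 s = 29.7143 ms
Processing delay = 4.8 ms
Total one-way latency = 34.5143 ms


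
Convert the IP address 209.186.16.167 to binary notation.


209 = 11010001
186 = 10111010
16 = 00010000
167 = 10100111
Binary: 11010001.10111010.00010000.10100111


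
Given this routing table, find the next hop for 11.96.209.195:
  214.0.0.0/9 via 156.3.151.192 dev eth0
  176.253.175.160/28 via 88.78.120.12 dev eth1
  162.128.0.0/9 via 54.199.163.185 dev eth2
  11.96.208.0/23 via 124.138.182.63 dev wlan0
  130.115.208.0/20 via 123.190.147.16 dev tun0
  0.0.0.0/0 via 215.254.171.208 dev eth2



Longest prefix match for 11.96.209.195:
  /9 214.0.0.0: no
  /28 176.253.175.160: no
  /9 162.128.0.0: no
  /23 11.96.208.0: MATCH
  /20 130.115.208.0: no
  /0 0.0.0.0: MATCH
Selected: next-hop 124.138.182.63 via wlan0 (matched /23)


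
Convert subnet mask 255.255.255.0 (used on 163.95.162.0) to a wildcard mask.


Subnet mask: 255.255.255.0
Wildcard = 255.255.255.255 - subnet mask
255 - 255 = 0
255 - 255 = 0
255 - 255 = 0
255 - 0 = 255
Wildcard: 0.0.0.255


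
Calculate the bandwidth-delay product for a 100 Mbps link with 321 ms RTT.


BDP = bandwidth * RTT
= 100 Mbps * 321 ms
= 100 * 1e6 * 321 / 1000 bits
= 32100000 bits
= 4012500 bytes
= 3918.457 KB
BDP = 32100000 bits (4012500 bytes)


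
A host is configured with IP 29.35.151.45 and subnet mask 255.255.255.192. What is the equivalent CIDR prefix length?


Binary: 11111111.11111111.11111111.11000000
Count leading 1s
Prefix: /26


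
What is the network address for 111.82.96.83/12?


IP:   01101111.01010010.01100000.01010011
Mask: 11111111.11110000.00000000.00000000
AND operation:
Net:  01101111.01010000.00000000.00000000
Network: 111.80.0.0/12


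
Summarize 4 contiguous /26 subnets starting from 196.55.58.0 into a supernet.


Original prefix: /26
Number of subnets: 4 = 2^2
New prefix = 26 - 2 = 24
Supernet: 196.55.58.0/24


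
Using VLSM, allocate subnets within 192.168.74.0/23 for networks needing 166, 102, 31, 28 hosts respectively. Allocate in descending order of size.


166 hosts -> /24 (254 usable): 192.168.74.0/24
102 hosts -> /25 (126 usable): 192.168.75.0/25
31 hosts -> /26 (62 usable): 192.168.75.128/26
28 hosts -> /27 (30 usable): 192.168.75.192/27
Allocation: 192.168.74.0/24 (166 hosts, 254 usable); 192.168.75.0/25 (102 hosts, 126 usable); 192.168.75.128/26 (31 hosts, 62 usable); 192.168.75.192/27 (28 hosts, 30 usable)


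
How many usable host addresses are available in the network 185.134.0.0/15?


Host bits = 32 - 15 = 17
Total addresses = 2^17 = 131072
Usable = total - 2 (network and broadcast)
Usable hosts: 131070


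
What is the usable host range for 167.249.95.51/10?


Network: 167.192.0.0
Broadcast: 167.255.255.255
First usable = network + 1
Last usable = broadcast - 1
Range: 167.192.0.1 to 167.255.255.254


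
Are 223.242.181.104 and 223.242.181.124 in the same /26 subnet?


Mask: 255.255.255.192
223.242.181.104 AND mask = 223.242.181.64
223.242.181.124 AND mask = 223.242.181.64
Yes, same subnet (223.242.181.64)


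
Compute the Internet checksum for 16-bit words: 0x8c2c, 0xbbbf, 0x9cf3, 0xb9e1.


Sum all words (with carry folding):
+ 0x8c2c = 0x8c2c
+ 0xbbbf = 0x47ec
+ 0x9cf3 = 0xe4df
+ 0xb9e1 = 0x9ec1
One's complement: ~0x9ec1
Checksum = 0x613e


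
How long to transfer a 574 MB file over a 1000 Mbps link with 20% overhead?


Effective throughput = 1000 * (1 - 20/100) = 800 Mbps
File size in Mb = 574 * 8 = 4592 Mb
Time = 4592 / 800
Time = 5.74 seconds


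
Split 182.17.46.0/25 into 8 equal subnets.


New prefix = 25 + 3 = 28
Each subnet has 16 addresses
  182.17.46.0/28
  182.17.46.16/28
  182.17.46.32/28
  182.17.46.48/28
  182.17.46.64/28
  182.17.46.80/28
  182.17.46.96/28
  182.17.46.112/28
Subnets: 182.17.46.0/28, 182.17.46.16/28, 182.17.46.32/28, 182.17.46.48/28, 182.17.46.64/28, 182.17.46.80/28, 182.17.46.96/28, 182.17.46.112/28


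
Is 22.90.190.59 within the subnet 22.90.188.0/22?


Subnet network: 22.90.188.0
Test IP AND mask: 22.90.188.0
Yes, 22.90.190.59 is in 22.90.188.0/22


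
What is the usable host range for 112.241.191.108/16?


Network: 112.241.0.0
Broadcast: 112.241.255.255
First usable = network + 1
Last usable = broadcast - 1
Range: 112.241.0.1 to 112.241.255.254


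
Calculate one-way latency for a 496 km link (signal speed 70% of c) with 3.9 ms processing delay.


Speed = 0.7 * 3e5 km/s = 210000 km/s
Propagation delay = 496 / 210000 = 0.0024 s = 2.3619 ms
Processing delay = 3.9 ms
Total one-way latency = 6.2619 ms


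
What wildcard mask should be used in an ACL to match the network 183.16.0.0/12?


Subnet mask: 255.240.0.0
Wildcard = 255.255.255.255 - subnet mask
255 - 255 = 0
255 - 240 = 15
255 - 0 = 255
255 - 0 = 255
Wildcard: 0.15.255.255


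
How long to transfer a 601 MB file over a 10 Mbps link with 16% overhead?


Effective throughput = 10 * (1 - 16/100) = 8.4 Mbps
File size in Mb = 601 * 8 = 4808 Mb
Time = 4808 / 8.4
Time = 572.381 seconds


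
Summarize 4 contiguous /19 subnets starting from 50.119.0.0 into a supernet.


Original prefix: /19
Number of subnets: 4 = 2^2
New prefix = 19 - 2 = 17
Supernet: 50.119.0.0/17


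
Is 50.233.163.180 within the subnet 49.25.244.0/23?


Subnet network: 49.25.244.0
Test IP AND mask: 50.233.162.0
No, 50.233.163.180 is not in 49.25.244.0/23


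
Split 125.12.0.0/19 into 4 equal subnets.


New prefix = 19 + 2 = 21
Each subnet has 2048 addresses
  125.12.0.0/21
  125.12.8.0/21
  125.12.16.0/21
  125.12.24.0/21
Subnets: 125.12.0.0/21, 125.12.8.0/21, 125.12.16.0/21, 125.12.24.0/21


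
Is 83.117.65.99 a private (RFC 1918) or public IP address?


RFC 1918 private ranges:
  10.0.0.0/8 (10.0.0.0 - 10.255.255.255)
  172.16.0.0/12 (172.16.0.0 - 172.31.255.255)
  192.168.0.0/16 (192.168.0.0 - 192.168.255.255)
Public (not in any RFC 1918 range)


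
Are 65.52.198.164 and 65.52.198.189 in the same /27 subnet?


Mask: 255.255.255.224
65.52.198.164 AND mask = 65.52.198.160
65.52.198.189 AND mask = 65.52.198.160
Yes, same subnet (65.52.198.160)


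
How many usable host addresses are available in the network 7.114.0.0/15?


Host bits = 32 - 15 = 17
Total addresses = 2^17 = 131072
Usable = total - 2 (network and broadcast)
Usable hosts: 131070


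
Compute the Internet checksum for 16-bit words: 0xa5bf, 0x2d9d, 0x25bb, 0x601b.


Sum all words (with carry folding):
+ 0xa5bf = 0xa5bf
+ 0x2d9d = 0xd35c
+ 0x25bb = 0xf917
+ 0x601b = 0x5933
One's complement: ~0x5933
Checksum = 0xa6cc


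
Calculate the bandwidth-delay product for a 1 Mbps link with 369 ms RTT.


BDP = bandwidth * RTT
= 1 Mbps * 369 ms
= 1 * 1e6 * 369 / 1000 bits
= 369000 bits
= 46125 bytes
= 45.0439 KB
BDP = 369000 bits (46125 bytes)


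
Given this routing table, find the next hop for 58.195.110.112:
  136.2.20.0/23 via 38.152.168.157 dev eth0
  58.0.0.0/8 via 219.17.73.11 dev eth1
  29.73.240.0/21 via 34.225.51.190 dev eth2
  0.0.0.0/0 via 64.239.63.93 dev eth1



Longest prefix match for 58.195.110.112:
  /23 136.2.20.0: no
  /8 58.0.0.0: MATCH
  /21 29.73.240.0: no
  /0 0.0.0.0: MATCH
Selected: next-hop 219.17.73.11 via eth1 (matched /8)


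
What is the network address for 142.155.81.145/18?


IP:   10001110.10011011.01010001.10010001
Mask: 11111111.11111111.11000000.00000000
AND operation:
Net:  10001110.10011011.01000000.00000000
Network: 142.155.64.0/18


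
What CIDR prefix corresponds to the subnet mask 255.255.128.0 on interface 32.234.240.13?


Binary: 11111111.11111111.10000000.00000000
Count leading 1s
Prefix: /17


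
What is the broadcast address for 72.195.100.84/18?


Network: 72.195.64.0/18
Host bits = 14
Set all host bits to 1:
Broadcast: 72.195.127.255


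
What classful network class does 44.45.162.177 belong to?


First octet: 44
Binary: 00101100
0xxxxxxx -> Class A (1-126)
Class A, default mask 255.0.0.0 (/8)


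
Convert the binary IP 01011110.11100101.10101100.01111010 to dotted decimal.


01011110 = 94
11100101 = 229
10101100 = 172
01111010 = 122
IP: 94.229.172.122


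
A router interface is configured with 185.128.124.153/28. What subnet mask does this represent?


/28 means 28 network bits, 4 host bits
Binary: 11111111111111111111111111110000
Mask: 255.255.255.240


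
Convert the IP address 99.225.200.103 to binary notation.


99 = 01100011
225 = 11100001
200 = 11001000
103 = 01100111
Binary: 01100011.11100001.11001000.01100111


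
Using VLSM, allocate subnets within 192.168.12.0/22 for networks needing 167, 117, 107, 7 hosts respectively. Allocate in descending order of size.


167 hosts -> /24 (254 usable): 192.168.12.0/24
117 hosts -> /25 (126 usable): 192.168.13.0/25
107 hosts -> /25 (126 usable): 192.168.13.128/25
7 hosts -> /28 (14 usable): 192.168.14.0/28
Allocation: 192.168.12.0/24 (167 hosts, 254 usable); 192.168.13.0/25 (117 hosts, 126 usable); 192.168.13.128/25 (107 hosts, 126 usable); 192.168.14.0/28 (7 hosts, 14 usable)


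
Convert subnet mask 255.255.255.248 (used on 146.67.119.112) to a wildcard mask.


Subnet mask: 255.255.255.248
Wildcard = 255.255.255.255 - subnet mask
255 - 255 = 0
255 - 255 = 0
255 - 255 = 0
255 - 248 = 7
Wildcard: 0.0.0.7


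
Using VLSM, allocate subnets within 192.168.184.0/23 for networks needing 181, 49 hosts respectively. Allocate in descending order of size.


181 hosts -> /24 (254 usable): 192.168.184.0/24
49 hosts -> /26 (62 usable): 192.168.185.0/26
Allocation: 192.168.184.0/24 (181 hosts, 254 usable); 192.168.185.0/26 (49 hosts, 62 usable)


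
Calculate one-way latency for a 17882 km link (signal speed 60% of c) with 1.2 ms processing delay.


Speed = 0.6 * 3e5 km/s = 180000 km/s
Propagation delay = 17882 / 180000 = 0.0993 s = 99.3444 ms
Processing delay = 1.2 ms
Total one-way latency = 100.5444 ms


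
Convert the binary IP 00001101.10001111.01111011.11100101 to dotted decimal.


00001101 = 13
10001111 = 143
01111011 = 123
11100101 = 229
IP: 13.143.123.229


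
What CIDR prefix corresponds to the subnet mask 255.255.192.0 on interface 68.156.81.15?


Binary: 11111111.11111111.11000000.00000000
Count leading 1s
Prefix: /18


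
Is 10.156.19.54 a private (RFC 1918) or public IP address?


RFC 1918 private ranges:
  10.0.0.0/8 (10.0.0.0 - 10.255.255.255)
  172.16.0.0/12 (172.16.0.0 - 172.31.255.255)
  192.168.0.0/16 (192.168.0.0 - 192.168.255.255)
Private (in 10.0.0.0/8)
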